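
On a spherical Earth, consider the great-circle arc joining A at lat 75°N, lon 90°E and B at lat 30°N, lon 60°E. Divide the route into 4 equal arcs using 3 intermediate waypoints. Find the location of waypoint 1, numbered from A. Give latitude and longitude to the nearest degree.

≈ lat 64°N, lon 74°E

Write both endpoints as unit vectors p₁, p₂ with components (cos φ cos λ, cos φ sin λ, sin φ).
The central angle between the endpoints is δ = arccos(p₁·p₂) ≈ 0.827 rad (47.4°).
Interpolate at f = 1/4 with slerp weights a = sin((1−f)δ)/sin δ ≈ 0.790, b = sin(fδ)/sin δ ≈ 0.279.
p = a·p₁ + b·p₂ ≈ (0.121, 0.414, 0.902); φ = arcsin(p_z) ≈ 64.47°, λ = atan2(p_y, p_x) ≈ 73.72°.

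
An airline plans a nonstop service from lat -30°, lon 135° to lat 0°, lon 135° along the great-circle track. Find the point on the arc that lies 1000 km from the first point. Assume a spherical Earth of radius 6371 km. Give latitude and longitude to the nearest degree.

Write both endpoints as unit vectors p₁, p₂ with components (cos φ cos λ, cos φ sin λ, sin φ).
The central angle between the endpoints is δ = arccos(p₁·p₂) ≈ 0.524 rad (30.0°). The total great-circle distance is δ·R ≈ 0.524 × 6371 ≈ 3336 km, so the target fraction is f = 1000/3336 ≈ 0.300.
Interpolate at f ≈ 0.300 with slerp weights a = sin((1−f)δ)/sin δ ≈ 0.717, b = sin(fδ)/sin δ ≈ 0.313.
p = a·p₁ + b·p₂ ≈ (-0.660, 0.660, -0.358); φ = arcsin(p_z) ≈ -21.01°, λ = atan2(p_y, p_x) ≈ 135.00°.

≈ lat -21°, lon 135°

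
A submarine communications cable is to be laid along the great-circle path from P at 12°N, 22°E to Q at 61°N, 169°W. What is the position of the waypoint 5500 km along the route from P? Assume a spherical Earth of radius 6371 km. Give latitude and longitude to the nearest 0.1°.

≈ 61.0°N, 30.7°E

From cos δ = sin φ₁ sin φ₂ + cos φ₁ cos φ₂ cos Δλ, the central angle is δ ≈ 1.858 rad (106.5°). The total great-circle distance is δ·R ≈ 1.858 × 6371 ≈ 11840 km, so the target fraction is f = 5500/11840 ≈ 0.465.
Interpolate at f ≈ 0.465 with slerp weights a = sin((1−f)δ)/sin δ ≈ 0.875, b = sin(fδ)/sin δ ≈ 0.793.
p = a·p₁ + b·p₂ ≈ (0.416, 0.247, 0.875); φ = arcsin(p_z) ≈ 61.05°, λ = atan2(p_y, p_x) ≈ 30.71°.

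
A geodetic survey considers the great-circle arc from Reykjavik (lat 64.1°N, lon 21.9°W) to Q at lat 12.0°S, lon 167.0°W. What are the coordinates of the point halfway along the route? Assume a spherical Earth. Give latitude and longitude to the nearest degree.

≈ lat 46°N, lon 145°W

The haversine formula gives a central angle δ ≈ 2.138 rad (122.5°) between the endpoints.
Interpolate at f = 1/2 with slerp weights a = sin((1−f)δ)/sin δ ≈ 1.040, b = sin(fδ)/sin δ ≈ 1.040.
p = a·p₁ + b·p₂ ≈ (-0.570, -0.398, 0.719); φ = arcsin(p_z) ≈ 45.98°, λ = atan2(p_y, p_x) ≈ -145.04°.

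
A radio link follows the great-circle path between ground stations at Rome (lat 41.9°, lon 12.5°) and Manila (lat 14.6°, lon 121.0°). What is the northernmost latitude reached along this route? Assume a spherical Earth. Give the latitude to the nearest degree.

≈ 47°

The great circle lies in the plane with unit normal n̂ = (p₁ × p₂)/|p₁ × p₂|.
Here n̂_z ≈ +0.684; the vertex latitude is φ_max = arccos|n̂_z| ≈ 46.8°.
Check via Clairaut: cos φ_max = |cos φ₁| · sin C = cos(41.9°)·sin(66.8°) ≈ 0.684, again giving ≈ 46.8°.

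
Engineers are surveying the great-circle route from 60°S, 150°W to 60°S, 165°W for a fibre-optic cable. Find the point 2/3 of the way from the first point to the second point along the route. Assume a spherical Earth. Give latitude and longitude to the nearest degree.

Convert each endpoint to a unit vector on the sphere (x = cos φ cos λ, y = cos φ sin λ, z = sin φ).
The central angle between the endpoints is δ = arccos(p₁·p₂) ≈ 0.131 rad (7.5°).
Interpolate at f = 2/3 with slerp weights a = sin((1−f)δ)/sin δ ≈ 0.334, b = sin(fδ)/sin δ ≈ 0.668.
p = a·p₁ + b·p₂ ≈ (-0.467, -0.170, -0.868); φ = arcsin(p_z) ≈ -60.19°, λ = atan2(p_y, p_x) ≈ -160.01°.

≈ 60°S, 160°W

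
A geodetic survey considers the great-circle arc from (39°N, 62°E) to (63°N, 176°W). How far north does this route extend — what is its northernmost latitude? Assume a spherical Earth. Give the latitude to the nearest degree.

The great circle lies in the plane with unit normal n̂ = (p₁ × p₂)/|p₁ × p₂|.
Here n̂_z ≈ +0.323; the vertex latitude is φ_max = arccos|n̂_z| ≈ 71.2°.
Check via Clairaut: cos φ_max = |cos φ₁| · sin C = cos(39.0°)·sin(24.5°) ≈ 0.323, again giving ≈ 71.2°.

≈ 71°N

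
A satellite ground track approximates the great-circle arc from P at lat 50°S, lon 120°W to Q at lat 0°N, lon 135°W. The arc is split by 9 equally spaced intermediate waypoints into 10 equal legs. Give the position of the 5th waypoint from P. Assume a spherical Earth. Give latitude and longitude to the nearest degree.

From cos δ = sin φ₁ sin φ₂ + cos φ₁ cos φ₂ cos Δλ, the central angle is δ ≈ 0.901 rad (51.6°).
Interpolate at f = 5/10 with slerp weights a = sin((1−f)δ)/sin δ ≈ 0.555, b = sin(fδ)/sin δ ≈ 0.555.
p = a·p₁ + b·p₂ ≈ (-0.571, -0.702, -0.425); φ = arcsin(p_z) ≈ -25.18°, λ = atan2(p_y, p_x) ≈ -129.14°.

≈ lat 25°S, lon 129°W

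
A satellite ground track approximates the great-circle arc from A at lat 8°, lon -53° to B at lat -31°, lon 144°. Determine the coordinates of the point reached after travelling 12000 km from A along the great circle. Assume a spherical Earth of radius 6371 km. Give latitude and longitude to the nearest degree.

≈ lat -57°, lon -164°

Write both endpoints as unit vectors p₁, p₂ with components (cos φ cos λ, cos φ sin λ, sin φ).
The central angle between the endpoints is δ = arccos(p₁·p₂) ≈ 2.654 rad (152.1°). The total great-circle distance is δ·R ≈ 2.654 × 6371 ≈ 16908 km, so the target fraction is f = 12000/16908 ≈ 0.710.
Interpolate at f ≈ 0.710 with slerp weights a = sin((1−f)δ)/sin δ ≈ 1.486, b = sin(fδ)/sin δ ≈ 2.031.
p = a·p₁ + b·p₂ ≈ (-0.522, -0.152, -0.839); φ = arcsin(p_z) ≈ -57.03°, λ = atan2(p_y, p_x) ≈ -163.75°.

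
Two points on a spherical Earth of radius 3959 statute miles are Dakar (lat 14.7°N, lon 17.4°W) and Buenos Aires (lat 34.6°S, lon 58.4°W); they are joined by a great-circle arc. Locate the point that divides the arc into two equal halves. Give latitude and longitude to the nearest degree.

≈ lat 11°S, lon 36°W

Write both endpoints as unit vectors p₁, p₂ with components (cos φ cos λ, cos φ sin λ, sin φ).
The central angle between the endpoints is δ = arccos(p₁·p₂) ≈ 1.096 rad (62.8°).
Interpolate at f = 1/2 with slerp weights a = sin((1−f)δ)/sin δ ≈ 0.586, b = sin(fδ)/sin δ ≈ 0.586.
p = a·p₁ + b·p₂ ≈ (0.793, -0.580, -0.184); φ = arcsin(p_z) ≈ -10.60°, λ = atan2(p_y, p_x) ≈ -36.18°.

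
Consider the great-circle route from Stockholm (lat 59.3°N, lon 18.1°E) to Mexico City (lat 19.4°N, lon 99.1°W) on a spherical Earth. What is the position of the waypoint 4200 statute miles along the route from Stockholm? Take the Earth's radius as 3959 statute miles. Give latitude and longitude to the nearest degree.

≈ lat 41°N, lon 84°W

Convert each endpoint to a unit vector on the sphere (x = cos φ cos λ, y = cos φ sin λ, z = sin φ).
The central angle between the endpoints is δ = arccos(p₁·p₂) ≈ 1.505 rad (86.2°). The total great-circle distance is δ·R ≈ 1.505 × 3959 ≈ 5959 mi, so the target fraction is f = 4200/5959 ≈ 0.705.
Interpolate at f ≈ 0.705 with slerp weights a = sin((1−f)δ)/sin δ ≈ 0.431, b = sin(fδ)/sin δ ≈ 0.875.
p = a·p₁ + b·p₂ ≈ (0.079, -0.746, 0.661); φ = arcsin(p_z) ≈ 41.37°, λ = atan2(p_y, p_x) ≈ -83.99°.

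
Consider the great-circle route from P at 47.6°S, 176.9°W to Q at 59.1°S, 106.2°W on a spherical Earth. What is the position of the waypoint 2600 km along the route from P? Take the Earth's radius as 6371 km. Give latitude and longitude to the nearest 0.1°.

≈ 59.4°S, 142.2°W

From cos δ = sin φ₁ sin φ₂ + cos φ₁ cos φ₂ cos Δλ, the central angle is δ ≈ 0.726 rad (41.6°). The total great-circle distance is δ·R ≈ 0.726 × 6371 ≈ 4623 km, so the target fraction is f = 2600/4623 ≈ 0.562.
Interpolate at f ≈ 0.562 with slerp weights a = sin((1−f)δ)/sin δ ≈ 0.470, b = sin(fδ)/sin δ ≈ 0.598.
p = a·p₁ + b·p₂ ≈ (-0.402, -0.312, -0.861); φ = arcsin(p_z) ≈ -59.38°, λ = atan2(p_y, p_x) ≈ -142.21°.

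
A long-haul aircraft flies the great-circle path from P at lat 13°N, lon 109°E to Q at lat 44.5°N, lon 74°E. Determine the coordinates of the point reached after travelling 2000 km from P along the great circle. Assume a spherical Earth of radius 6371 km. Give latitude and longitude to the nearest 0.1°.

The haversine formula gives a central angle δ ≈ 0.757 rad (43.4°) between the endpoints. The total great-circle distance is δ·R ≈ 0.757 × 6371 ≈ 4822 km, so the target fraction is f = 2000/4822 ≈ 0.415.
Interpolate at f ≈ 0.415 with slerp weights a = sin((1−f)δ)/sin δ ≈ 0.624, b = sin(fδ)/sin δ ≈ 0.450.
p = a·p₁ + b·p₂ ≈ (-0.110, 0.883, 0.456); φ = arcsin(p_z) ≈ 27.10°, λ = atan2(p_y, p_x) ≈ 97.07°.

≈ lat 27.1°N, lon 97.1°E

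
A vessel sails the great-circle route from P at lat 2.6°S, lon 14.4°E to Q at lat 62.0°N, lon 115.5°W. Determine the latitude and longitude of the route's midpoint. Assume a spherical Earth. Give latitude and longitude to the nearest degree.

≈ lat 47°N, lon 13°W

Write both endpoints as unit vectors p₁, p₂ with components (cos φ cos λ, cos φ sin λ, sin φ).
The central angle between the endpoints is δ = arccos(p₁·p₂) ≈ 1.919 rad (109.9°).
Interpolate at f = 1/2 with slerp weights a = sin((1−f)δ)/sin δ ≈ 0.871, b = sin(fδ)/sin δ ≈ 0.871.
p = a·p₁ + b·p₂ ≈ (0.667, -0.153, 0.730); φ = arcsin(p_z) ≈ 46.85°, λ = atan2(p_y, p_x) ≈ -12.90°.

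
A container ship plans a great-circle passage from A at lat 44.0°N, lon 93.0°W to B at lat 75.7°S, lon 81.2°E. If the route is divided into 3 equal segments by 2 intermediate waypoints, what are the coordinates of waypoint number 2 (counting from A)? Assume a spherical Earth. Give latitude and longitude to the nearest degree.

Convert each endpoint to a unit vector on the sphere (x = cos φ cos λ, y = cos φ sin λ, z = sin φ).
The central angle between the endpoints is δ = arccos(p₁·p₂) ≈ 2.587 rad (148.2°).
Interpolate at f = 2/3 with slerp weights a = sin((1−f)δ)/sin δ ≈ 1.441, b = sin(fδ)/sin δ ≈ 1.875.
p = a·p₁ + b·p₂ ≈ (0.017, -0.577, -0.816); φ = arcsin(p_z) ≈ -54.72°, λ = atan2(p_y, p_x) ≈ -88.35°.

≈ lat 55°S, lon 88°W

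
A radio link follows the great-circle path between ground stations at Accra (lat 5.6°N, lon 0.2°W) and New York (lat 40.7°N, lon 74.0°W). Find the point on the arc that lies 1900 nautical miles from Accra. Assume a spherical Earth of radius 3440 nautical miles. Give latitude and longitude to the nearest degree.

≈ lat 25°N, lon 26°W

From cos δ = sin φ₁ sin φ₂ + cos φ₁ cos φ₂ cos Δλ, the central angle is δ ≈ 1.293 rad (74.1°). The total great-circle distance is δ·R ≈ 1.293 × 3440 ≈ 4448 nmi, so the target fraction is f = 1900/4448 ≈ 0.427.
Interpolate at f ≈ 0.427 with slerp weights a = sin((1−f)δ)/sin δ ≈ 0.702, b = sin(fδ)/sin δ ≈ 0.546.
p = a·p₁ + b·p₂ ≈ (0.812, -0.400, 0.424); φ = arcsin(p_z) ≈ 25.10°, λ = atan2(p_y, p_x) ≈ -26.22°.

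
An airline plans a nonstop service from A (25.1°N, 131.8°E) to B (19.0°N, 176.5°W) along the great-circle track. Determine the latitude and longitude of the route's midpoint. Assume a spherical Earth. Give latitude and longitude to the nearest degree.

≈ (24°N, 158°E)

From cos δ = sin φ₁ sin φ₂ + cos φ₁ cos φ₂ cos Δλ, the central angle is δ ≈ 0.838 rad (48.0°).
Interpolate at f = 1/2 with slerp weights a = sin((1−f)δ)/sin δ ≈ 0.547, b = sin(fδ)/sin δ ≈ 0.547.
p = a·p₁ + b·p₂ ≈ (-0.847, 0.338, 0.410); φ = arcsin(p_z) ≈ 24.23°, λ = atan2(p_y, p_x) ≈ 158.25°.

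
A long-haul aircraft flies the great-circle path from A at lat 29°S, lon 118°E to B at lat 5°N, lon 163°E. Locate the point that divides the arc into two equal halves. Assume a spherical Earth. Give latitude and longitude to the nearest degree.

The haversine formula gives a central angle δ ≈ 0.960 rad (55.0°) between the endpoints.
Interpolate at f = 1/2 with slerp weights a = sin((1−f)δ)/sin δ ≈ 0.564, b = sin(fδ)/sin δ ≈ 0.564.
p = a·p₁ + b·p₂ ≈ (-0.768, 0.599, -0.224); φ = arcsin(p_z) ≈ -12.95°, λ = atan2(p_y, p_x) ≈ 142.04°.

≈ lat 13°S, lon 142°E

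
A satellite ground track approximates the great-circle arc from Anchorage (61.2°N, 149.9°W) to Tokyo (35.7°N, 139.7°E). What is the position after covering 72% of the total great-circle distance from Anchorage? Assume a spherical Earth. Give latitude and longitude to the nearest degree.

≈ 46°N, 152°E

The haversine formula gives a central angle δ ≈ 0.873 rad (50.0°) between the endpoints.
Interpolate at f = 0.72 with slerp weights a = sin((1−f)δ)/sin δ ≈ 0.316, b = sin(fδ)/sin δ ≈ 0.767.
p = a·p₁ + b·p₂ ≈ (-0.607, 0.327, 0.725); φ = arcsin(p_z) ≈ 46.43°, λ = atan2(p_y, p_x) ≈ 151.70°.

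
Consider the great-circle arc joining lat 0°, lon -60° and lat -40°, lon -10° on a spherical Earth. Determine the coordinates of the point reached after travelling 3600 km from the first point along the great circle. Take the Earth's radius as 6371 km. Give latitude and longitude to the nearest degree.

≈ lat -23°, lon -37°

Convert each endpoint to a unit vector on the sphere (x = cos φ cos λ, y = cos φ sin λ, z = sin φ).
The central angle between the endpoints is δ = arccos(p₁·p₂) ≈ 1.056 rad (60.5°). The total great-circle distance is δ·R ≈ 1.056 × 6371 ≈ 6727 km, so the target fraction is f = 3600/6727 ≈ 0.535.
Interpolate at f ≈ 0.535 with slerp weights a = sin((1−f)δ)/sin δ ≈ 0.542, b = sin(fδ)/sin δ ≈ 0.615.
p = a·p₁ + b·p₂ ≈ (0.735, -0.551, -0.395); φ = arcsin(p_z) ≈ -23.29°, λ = atan2(p_y, p_x) ≈ -36.85°.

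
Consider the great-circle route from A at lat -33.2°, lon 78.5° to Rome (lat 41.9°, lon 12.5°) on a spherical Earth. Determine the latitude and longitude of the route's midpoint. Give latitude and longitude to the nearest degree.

≈ lat 5°, lon 48°

Write both endpoints as unit vectors p₁, p₂ with components (cos φ cos λ, cos φ sin λ, sin φ).
The central angle between the endpoints is δ = arccos(p₁·p₂) ≈ 1.683 rad (96.5°).
Interpolate at f = 1/2 with slerp weights a = sin((1−f)δ)/sin δ ≈ 0.751, b = sin(fδ)/sin δ ≈ 0.751.
p = a·p₁ + b·p₂ ≈ (0.671, 0.736, 0.090); φ = arcsin(p_z) ≈ 5.18°, λ = atan2(p_y, p_x) ≈ 47.67°.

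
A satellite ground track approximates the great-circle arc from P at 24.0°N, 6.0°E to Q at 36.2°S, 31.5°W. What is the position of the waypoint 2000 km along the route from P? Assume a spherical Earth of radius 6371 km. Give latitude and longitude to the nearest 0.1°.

≈ 8.4°N, 3.4°W

Convert each endpoint to a unit vector on the sphere (x = cos φ cos λ, y = cos φ sin λ, z = sin φ).
The central angle between the endpoints is δ = arccos(p₁·p₂) ≈ 1.219 rad (69.8°). The total great-circle distance is δ·R ≈ 1.219 × 6371 ≈ 7766 km, so the target fraction is f = 2000/7766 ≈ 0.258.
Interpolate at f ≈ 0.258 with slerp weights a = sin((1−f)δ)/sin δ ≈ 0.838, b = sin(fδ)/sin δ ≈ 0.329.
p = a·p₁ + b·p₂ ≈ (0.987, -0.059, 0.146); φ = arcsin(p_z) ≈ 8.42°, λ = atan2(p_y, p_x) ≈ -3.40°.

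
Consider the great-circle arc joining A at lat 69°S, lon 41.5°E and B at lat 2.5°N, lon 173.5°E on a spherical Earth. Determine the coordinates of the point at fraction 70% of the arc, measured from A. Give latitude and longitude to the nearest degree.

≈ lat 28°S, lon 164°E

The haversine formula gives a central angle δ ≈ 1.855 rad (106.3°) between the endpoints.
Interpolate at f = 0.70 with slerp weights a = sin((1−f)δ)/sin δ ≈ 0.550, b = sin(fδ)/sin δ ≈ 1.003.
p = a·p₁ + b·p₂ ≈ (-0.848, 0.244, -0.470); φ = arcsin(p_z) ≈ -28.03°, λ = atan2(p_y, p_x) ≈ 163.94°.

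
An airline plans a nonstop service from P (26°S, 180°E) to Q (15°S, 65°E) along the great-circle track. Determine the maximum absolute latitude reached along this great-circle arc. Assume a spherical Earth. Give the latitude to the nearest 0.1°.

The great circle lies in the plane with unit normal n̂ = (p₁ × p₂)/|p₁ × p₂|.
Here n̂_z ≈ -0.813; the vertex latitude is φ_max = arccos|n̂_z| ≈ 35.6°.

≈ 35.6°S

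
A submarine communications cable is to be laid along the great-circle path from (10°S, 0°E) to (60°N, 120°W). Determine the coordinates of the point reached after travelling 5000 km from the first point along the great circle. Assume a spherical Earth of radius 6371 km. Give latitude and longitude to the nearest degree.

Convert each endpoint to a unit vector on the sphere (x = cos φ cos λ, y = cos φ sin λ, z = sin φ).
The central angle between the endpoints is δ = arccos(p₁·p₂) ≈ 1.979 rad (113.4°). The total great-circle distance is δ·R ≈ 1.979 × 6371 ≈ 12606 km, so the target fraction is f = 5000/12606 ≈ 0.397.
Interpolate at f ≈ 0.397 with slerp weights a = sin((1−f)δ)/sin δ ≈ 1.013, b = sin(fδ)/sin δ ≈ 0.770.
p = a·p₁ + b·p₂ ≈ (0.805, -0.333, 0.491); φ = arcsin(p_z) ≈ 29.39°, λ = atan2(p_y, p_x) ≈ -22.49°.

≈ (29°N, 22°W)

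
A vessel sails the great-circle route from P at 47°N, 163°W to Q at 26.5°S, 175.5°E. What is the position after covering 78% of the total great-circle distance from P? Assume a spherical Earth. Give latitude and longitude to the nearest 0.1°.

≈ 10.3°S, 179.8°E

Write both endpoints as unit vectors p₁, p₂ with components (cos φ cos λ, cos φ sin λ, sin φ).
The central angle between the endpoints is δ = arccos(p₁·p₂) ≈ 1.327 rad (76.0°).
Interpolate at f = 0.78 with slerp weights a = sin((1−f)δ)/sin δ ≈ 0.297, b = sin(fδ)/sin δ ≈ 0.886.
p = a·p₁ + b·p₂ ≈ (-0.984, 0.003, -0.178); φ = arcsin(p_z) ≈ -10.28°, λ = atan2(p_y, p_x) ≈ 179.82°.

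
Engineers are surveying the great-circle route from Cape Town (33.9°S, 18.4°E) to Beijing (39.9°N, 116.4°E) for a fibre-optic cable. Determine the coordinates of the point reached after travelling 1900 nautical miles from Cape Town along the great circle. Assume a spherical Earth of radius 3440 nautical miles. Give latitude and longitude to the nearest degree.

Convert each endpoint to a unit vector on the sphere (x = cos φ cos λ, y = cos φ sin λ, z = sin φ).
The central angle between the endpoints is δ = arccos(p₁·p₂) ≈ 2.034 rad (116.5°). The total great-circle distance is δ·R ≈ 2.034 × 3440 ≈ 6995 nmi, so the target fraction is f = 1900/6995 ≈ 0.272.
Interpolate at f ≈ 0.272 with slerp weights a = sin((1−f)δ)/sin δ ≈ 1.113, b = sin(fδ)/sin δ ≈ 0.586.
p = a·p₁ + b·p₂ ≈ (0.677, 0.695, -0.245); φ = arcsin(p_z) ≈ -14.16°, λ = atan2(p_y, p_x) ≈ 45.75°.

≈ 14°S, 46°E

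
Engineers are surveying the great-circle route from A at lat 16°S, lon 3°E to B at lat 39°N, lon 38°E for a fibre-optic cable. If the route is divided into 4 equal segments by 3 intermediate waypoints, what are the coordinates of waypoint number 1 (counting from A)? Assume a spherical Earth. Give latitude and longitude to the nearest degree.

≈ lat 2°S, lon 11°E

Write both endpoints as unit vectors p₁, p₂ with components (cos φ cos λ, cos φ sin λ, sin φ).
The central angle between the endpoints is δ = arccos(p₁·p₂) ≈ 1.117 rad (64.0°).
Interpolate at f = 1/4 with slerp weights a = sin((1−f)δ)/sin δ ≈ 0.827, b = sin(fδ)/sin δ ≈ 0.307.
p = a·p₁ + b·p₂ ≈ (0.981, 0.188, -0.035); φ = arcsin(p_z) ≈ -2.00°, λ = atan2(p_y, p_x) ≈ 10.86°.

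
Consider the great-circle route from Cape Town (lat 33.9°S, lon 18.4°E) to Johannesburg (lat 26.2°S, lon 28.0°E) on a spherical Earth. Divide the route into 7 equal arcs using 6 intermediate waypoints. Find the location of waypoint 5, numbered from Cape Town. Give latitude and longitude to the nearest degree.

≈ lat 28°S, lon 25°E

The haversine formula gives a central angle δ ≈ 0.198 rad (11.3°) between the endpoints.
Interpolate at f = 5/7 with slerp weights a = sin((1−f)δ)/sin δ ≈ 0.287, b = sin(fδ)/sin δ ≈ 0.717.
p = a·p₁ + b·p₂ ≈ (0.794, 0.377, -0.477); φ = arcsin(p_z) ≈ -28.47°, λ = atan2(p_y, p_x) ≈ 25.41°.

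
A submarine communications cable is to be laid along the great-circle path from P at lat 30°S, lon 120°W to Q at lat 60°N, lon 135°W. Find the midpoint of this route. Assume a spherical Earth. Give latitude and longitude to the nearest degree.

From cos δ = sin φ₁ sin φ₂ + cos φ₁ cos φ₂ cos Δλ, the central angle is δ ≈ 1.586 rad (90.8°).
Interpolate at f = 1/2 with slerp weights a = sin((1−f)δ)/sin δ ≈ 0.712, b = sin(fδ)/sin δ ≈ 0.712.
p = a·p₁ + b·p₂ ≈ (-0.560, -0.786, 0.261); φ = arcsin(p_z) ≈ 15.11°, λ = atan2(p_y, p_x) ≈ -125.48°.

≈ lat 15°N, lon 125°W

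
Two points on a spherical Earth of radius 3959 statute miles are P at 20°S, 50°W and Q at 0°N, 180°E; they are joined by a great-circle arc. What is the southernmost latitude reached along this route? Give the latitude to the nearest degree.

The great circle lies in the plane with unit normal n̂ = (p₁ × p₂)/|p₁ × p₂|.
Here n̂_z ≈ -0.903; the vertex latitude is φ_max = arccos|n̂_z| ≈ 25.4°.
Check via Clairaut: cos φ_max = |cos φ₁| · sin C = cos(20.0°)·sin(106.0°) ≈ 0.903, again giving ≈ 25.4°.

≈ 25°S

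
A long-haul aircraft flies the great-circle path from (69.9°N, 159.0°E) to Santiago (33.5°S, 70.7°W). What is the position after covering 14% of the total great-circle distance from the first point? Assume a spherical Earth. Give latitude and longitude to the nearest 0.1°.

≈ (69.8°N, 144.3°W)

From cos δ = sin φ₁ sin φ₂ + cos φ₁ cos φ₂ cos Δλ, the central angle is δ ≈ 2.351 rad (134.7°).
Interpolate at f = 0.14 with slerp weights a = sin((1−f)δ)/sin δ ≈ 1.266, b = sin(fδ)/sin δ ≈ 0.455.
p = a·p₁ + b·p₂ ≈ (-0.281, -0.202, 0.938); φ = arcsin(p_z) ≈ 69.75°, λ = atan2(p_y, p_x) ≈ -144.27°.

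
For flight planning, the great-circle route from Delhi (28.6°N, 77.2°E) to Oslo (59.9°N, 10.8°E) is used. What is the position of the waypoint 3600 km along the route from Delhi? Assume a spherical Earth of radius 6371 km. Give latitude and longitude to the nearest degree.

From cos δ = sin φ₁ sin φ₂ + cos φ₁ cos φ₂ cos Δλ, the central angle is δ ≈ 0.939 rad (53.8°). The total great-circle distance is δ·R ≈ 0.939 × 6371 ≈ 5984 km, so the target fraction is f = 3600/5984 ≈ 0.602.
Interpolate at f ≈ 0.602 with slerp weights a = sin((1−f)δ)/sin δ ≈ 0.453, b = sin(fδ)/sin δ ≈ 0.663.
p = a·p₁ + b·p₂ ≈ (0.415, 0.450, 0.791); φ = arcsin(p_z) ≈ 52.26°, λ = atan2(p_y, p_x) ≈ 47.33°.

≈ (52°N, 47°E)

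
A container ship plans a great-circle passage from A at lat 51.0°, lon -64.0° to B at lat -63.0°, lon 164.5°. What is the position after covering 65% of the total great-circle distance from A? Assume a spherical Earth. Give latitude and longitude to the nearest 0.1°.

≈ lat -33.3°, lon -122.5°

Write both endpoints as unit vectors p₁, p₂ with components (cos φ cos λ, cos φ sin λ, sin φ).
The central angle between the endpoints is δ = arccos(p₁·p₂) ≈ 2.650 rad (151.9°).
Interpolate at f = 0.65 with slerp weights a = sin((1−f)δ)/sin δ ≈ 1.696, b = sin(fδ)/sin δ ≈ 2.096.
p = a·p₁ + b·p₂ ≈ (-0.449, -0.705, -0.549); φ = arcsin(p_z) ≈ -33.28°, λ = atan2(p_y, p_x) ≈ -122.47°.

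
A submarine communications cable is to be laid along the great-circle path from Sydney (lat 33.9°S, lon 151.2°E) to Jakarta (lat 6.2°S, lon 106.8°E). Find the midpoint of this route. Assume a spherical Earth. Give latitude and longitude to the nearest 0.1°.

≈ lat 21.5°S, lon 126.9°E

Write both endpoints as unit vectors p₁, p₂ with components (cos φ cos λ, cos φ sin λ, sin φ).
The central angle between the endpoints is δ = arccos(p₁·p₂) ≈ 0.863 rad (49.5°).
Interpolate at f = 1/2 with slerp weights a = sin((1−f)δ)/sin δ ≈ 0.551, b = sin(fδ)/sin δ ≈ 0.551.
p = a·p₁ + b·p₂ ≈ (-0.559, 0.744, -0.367); φ = arcsin(p_z) ≈ -21.50°, λ = atan2(p_y, p_x) ≈ 126.90°.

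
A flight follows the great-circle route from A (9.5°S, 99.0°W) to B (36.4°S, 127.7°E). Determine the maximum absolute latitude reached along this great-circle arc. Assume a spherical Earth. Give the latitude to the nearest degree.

The great circle lies in the plane with unit normal n̂ = (p₁ × p₂)/|p₁ × p₂|.
Here n̂_z ≈ -0.646; the vertex latitude is φ_max = arccos|n̂_z| ≈ 49.8°.
Check via Clairaut: cos φ_max = |cos φ₁| · sin C = cos(9.5°)·sin(139.1°) ≈ 0.646, again giving ≈ 49.8°.

≈ 50°S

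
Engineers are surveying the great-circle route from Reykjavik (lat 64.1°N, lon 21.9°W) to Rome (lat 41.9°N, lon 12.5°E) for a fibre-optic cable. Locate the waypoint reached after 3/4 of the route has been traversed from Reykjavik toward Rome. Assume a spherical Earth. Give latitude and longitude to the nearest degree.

≈ lat 48°N, lon 7°E

Convert each endpoint to a unit vector on the sphere (x = cos φ cos λ, y = cos φ sin λ, z = sin φ).
The central angle between the endpoints is δ = arccos(p₁·p₂) ≈ 0.518 rad (29.7°).
Interpolate at f = 3/4 with slerp weights a = sin((1−f)δ)/sin δ ≈ 0.261, b = sin(fδ)/sin δ ≈ 0.765.
p = a·p₁ + b·p₂ ≈ (0.662, 0.081, 0.745); φ = arcsin(p_z) ≈ 48.20°, λ = atan2(p_y, p_x) ≈ 6.96°.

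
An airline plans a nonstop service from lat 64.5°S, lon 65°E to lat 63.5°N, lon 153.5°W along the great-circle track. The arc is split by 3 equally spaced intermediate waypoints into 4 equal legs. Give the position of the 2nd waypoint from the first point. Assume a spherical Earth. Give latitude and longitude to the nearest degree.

Convert each endpoint to a unit vector on the sphere (x = cos φ cos λ, y = cos φ sin λ, z = sin φ).
The central angle between the endpoints is δ = arccos(p₁·p₂) ≈ 2.851 rad (163.4°).
Interpolate at f = 2/4 with slerp weights a = sin((1−f)δ)/sin δ ≈ 3.454, b = sin(fδ)/sin δ ≈ 3.454.
p = a·p₁ + b·p₂ ≈ (-0.751, 0.660, -0.026); φ = arcsin(p_z) ≈ -1.51°, λ = atan2(p_y, p_x) ≈ 138.68°.

≈ lat 2°S, lon 139°E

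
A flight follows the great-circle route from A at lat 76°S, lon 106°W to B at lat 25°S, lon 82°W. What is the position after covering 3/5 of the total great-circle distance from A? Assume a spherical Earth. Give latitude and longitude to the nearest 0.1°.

≈ lat 45.7°S, lon 85.6°W

Write both endpoints as unit vectors p₁, p₂ with components (cos φ cos λ, cos φ sin λ, sin φ).
The central angle between the endpoints is δ = arccos(p₁·p₂) ≈ 0.914 rad (52.4°).
Interpolate at f = 3/5 with slerp weights a = sin((1−f)δ)/sin δ ≈ 0.451, b = sin(fδ)/sin δ ≈ 0.658.
p = a·p₁ + b·p₂ ≈ (0.053, -0.696, -0.716); φ = arcsin(p_z) ≈ -45.75°, λ = atan2(p_y, p_x) ≈ -85.65°.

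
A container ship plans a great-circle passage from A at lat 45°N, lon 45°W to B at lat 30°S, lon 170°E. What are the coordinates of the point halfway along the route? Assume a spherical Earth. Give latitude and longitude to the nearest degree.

The haversine formula gives a central angle δ ≈ 2.597 rad (148.8°) between the endpoints.
Interpolate at f = 1/2 with slerp weights a = sin((1−f)δ)/sin δ ≈ 1.858, b = sin(fδ)/sin δ ≈ 1.858.
p = a·p₁ + b·p₂ ≈ (-0.656, -0.650, 0.385); φ = arcsin(p_z) ≈ 22.63°, λ = atan2(p_y, p_x) ≈ -135.27°.

≈ lat 23°N, lon 135°W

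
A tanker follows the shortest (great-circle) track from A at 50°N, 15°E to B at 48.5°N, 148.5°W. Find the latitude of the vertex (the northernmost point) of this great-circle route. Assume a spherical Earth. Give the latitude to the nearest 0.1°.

≈ 83.0°N

The great circle lies in the plane with unit normal n̂ = (p₁ × p₂)/|p₁ × p₂|.
Here n̂_z ≈ -0.123; the vertex latitude is φ_max = arccos|n̂_z| ≈ 83.0°.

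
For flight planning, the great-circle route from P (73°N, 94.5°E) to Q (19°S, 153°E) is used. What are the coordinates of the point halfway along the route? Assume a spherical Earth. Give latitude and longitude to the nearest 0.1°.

Write both endpoints as unit vectors p₁, p₂ with components (cos φ cos λ, cos φ sin λ, sin φ).
The central angle between the endpoints is δ = arccos(p₁·p₂) ≈ 1.738 rad (99.6°).
Interpolate at f = 1/2 with slerp weights a = sin((1−f)δ)/sin δ ≈ 0.775, b = sin(fδ)/sin δ ≈ 0.775.
p = a·p₁ + b·p₂ ≈ (-0.670, 0.558, 0.489); φ = arcsin(p_z) ≈ 29.25°, λ = atan2(p_y, p_x) ≈ 140.21°.

≈ (29.3°N, 140.2°E)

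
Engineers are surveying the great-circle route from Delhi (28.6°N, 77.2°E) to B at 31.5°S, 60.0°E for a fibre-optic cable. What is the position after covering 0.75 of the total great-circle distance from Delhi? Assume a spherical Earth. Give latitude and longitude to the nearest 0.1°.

≈ 16.5°S, 64.7°E

Write both endpoints as unit vectors p₁, p₂ with components (cos φ cos λ, cos φ sin λ, sin φ).
The central angle between the endpoints is δ = arccos(p₁·p₂) ≈ 1.087 rad (62.3°).
Interpolate at f = 0.75 with slerp weights a = sin((1−f)δ)/sin δ ≈ 0.303, b = sin(fδ)/sin δ ≈ 0.822.
p = a·p₁ + b·p₂ ≈ (0.410, 0.867, -0.284); φ = arcsin(p_z) ≈ -16.53°, λ = atan2(p_y, p_x) ≈ 64.71°.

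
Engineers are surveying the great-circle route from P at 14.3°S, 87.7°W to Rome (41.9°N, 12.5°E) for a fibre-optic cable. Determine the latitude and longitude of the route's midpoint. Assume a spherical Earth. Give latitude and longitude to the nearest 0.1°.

From cos δ = sin φ₁ sin φ₂ + cos φ₁ cos φ₂ cos Δλ, the central angle is δ ≈ 1.868 rad (107.0°).
Interpolate at f = 1/2 with slerp weights a = sin((1−f)δ)/sin δ ≈ 0.841, b = sin(fδ)/sin δ ≈ 0.841.
p = a·p₁ + b·p₂ ≈ (0.644, -0.679, 0.354); φ = arcsin(p_z) ≈ 20.72°, λ = atan2(p_y, p_x) ≈ -46.51°.

≈ 20.7°N, 46.5°W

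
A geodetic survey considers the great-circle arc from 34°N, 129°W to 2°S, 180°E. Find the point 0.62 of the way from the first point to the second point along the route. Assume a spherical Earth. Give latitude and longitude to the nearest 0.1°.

≈ 13.0°N, 162.8°W

Convert each endpoint to a unit vector on the sphere (x = cos φ cos λ, y = cos φ sin λ, z = sin φ).
The central angle between the endpoints is δ = arccos(p₁·p₂) ≈ 1.045 rad (59.9°).
Interpolate at f = 0.62 with slerp weights a = sin((1−f)δ)/sin δ ≈ 0.447, b = sin(fδ)/sin δ ≈ 0.698.
p = a·p₁ + b·p₂ ≈ (-0.931, -0.288, 0.226); φ = arcsin(p_z) ≈ 13.04°, λ = atan2(p_y, p_x) ≈ -162.80°.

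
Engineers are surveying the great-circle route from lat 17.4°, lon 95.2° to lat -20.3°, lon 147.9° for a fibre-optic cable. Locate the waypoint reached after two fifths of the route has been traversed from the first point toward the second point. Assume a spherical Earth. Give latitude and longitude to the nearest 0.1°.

The haversine formula gives a central angle δ ≈ 1.117 rad (64.0°) between the endpoints.
Interpolate at f = 2/5 with slerp weights a = sin((1−f)δ)/sin δ ≈ 0.691, b = sin(fδ)/sin δ ≈ 0.481.
p = a·p₁ + b·p₂ ≈ (-0.442, 0.896, 0.040); φ = arcsin(p_z) ≈ 2.29°, λ = atan2(p_y, p_x) ≈ 116.23°.

≈ lat 2.3°, lon 116.2°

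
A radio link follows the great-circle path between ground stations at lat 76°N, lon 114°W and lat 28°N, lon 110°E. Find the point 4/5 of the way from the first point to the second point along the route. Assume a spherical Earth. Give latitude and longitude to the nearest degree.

Write both endpoints as unit vectors p₁, p₂ with components (cos φ cos λ, cos φ sin λ, sin φ).
The central angle between the endpoints is δ = arccos(p₁·p₂) ≈ 1.264 rad (72.4°).
Interpolate at f = 4/5 with slerp weights a = sin((1−f)δ)/sin δ ≈ 0.262, b = sin(fδ)/sin δ ≈ 0.889.
p = a·p₁ + b·p₂ ≈ (-0.294, 0.680, 0.672); φ = arcsin(p_z) ≈ 42.22°, λ = atan2(p_y, p_x) ≈ 113.41°.

≈ lat 42°N, lon 113°E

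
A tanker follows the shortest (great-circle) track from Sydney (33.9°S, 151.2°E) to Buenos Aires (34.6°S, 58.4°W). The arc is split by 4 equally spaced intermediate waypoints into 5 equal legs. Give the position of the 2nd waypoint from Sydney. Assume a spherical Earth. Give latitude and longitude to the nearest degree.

Write both endpoints as unit vectors p₁, p₂ with components (cos φ cos λ, cos φ sin λ, sin φ).
The central angle between the endpoints is δ = arccos(p₁·p₂) ≈ 1.852 rad (106.1°).
Interpolate at f = 2/5 with slerp weights a = sin((1−f)δ)/sin δ ≈ 0.933, b = sin(fδ)/sin δ ≈ 0.702.
p = a·p₁ + b·p₂ ≈ (-0.376, -0.119, -0.919); φ = arcsin(p_z) ≈ -66.79°, λ = atan2(p_y, p_x) ≈ -162.35°.

≈ 67°S, 162°W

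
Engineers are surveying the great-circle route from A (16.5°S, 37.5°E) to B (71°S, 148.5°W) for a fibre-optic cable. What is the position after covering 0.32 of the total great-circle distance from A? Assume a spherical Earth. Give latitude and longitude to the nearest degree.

The haversine formula gives a central angle δ ≈ 1.613 rad (92.4°) between the endpoints.
Interpolate at f = 0.32 with slerp weights a = sin((1−f)δ)/sin δ ≈ 0.890, b = sin(fδ)/sin δ ≈ 0.494.
p = a·p₁ + b·p₂ ≈ (0.540, 0.436, -0.720); φ = arcsin(p_z) ≈ -46.05°, λ = atan2(p_y, p_x) ≈ 38.89°.

≈ (46°S, 39°E)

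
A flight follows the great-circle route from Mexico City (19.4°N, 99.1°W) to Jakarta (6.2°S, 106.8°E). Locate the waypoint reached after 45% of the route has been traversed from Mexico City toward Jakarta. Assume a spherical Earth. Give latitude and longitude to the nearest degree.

Write both endpoints as unit vectors p₁, p₂ with components (cos φ cos λ, cos φ sin λ, sin φ).
The central angle between the endpoints is δ = arccos(p₁·p₂) ≈ 2.645 rad (151.6°).
Interpolate at f = 0.45 with slerp weights a = sin((1−f)δ)/sin δ ≈ 2.086, b = sin(fδ)/sin δ ≈ 1.950.
p = a·p₁ + b·p₂ ≈ (-0.872, -0.087, 0.482); φ = arcsin(p_z) ≈ 28.84°, λ = atan2(p_y, p_x) ≈ -174.30°.

≈ 29°N, 174°W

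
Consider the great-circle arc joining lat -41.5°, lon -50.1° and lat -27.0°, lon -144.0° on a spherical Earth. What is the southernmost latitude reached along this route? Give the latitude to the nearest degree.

≈ -46°

The great circle lies in the plane with unit normal n̂ = (p₁ × p₂)/|p₁ × p₂|.
Here n̂_z ≈ -0.689; the vertex latitude is φ_max = arccos|n̂_z| ≈ 46.5°.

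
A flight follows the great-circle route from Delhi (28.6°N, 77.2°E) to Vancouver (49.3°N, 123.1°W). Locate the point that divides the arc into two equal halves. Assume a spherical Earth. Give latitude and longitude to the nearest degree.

≈ (74°N, 118°E)

The haversine formula gives a central angle δ ≈ 1.746 rad (100.0°) between the endpoints.
Interpolate at f = 1/2 with slerp weights a = sin((1−f)δ)/sin δ ≈ 0.778, b = sin(fδ)/sin δ ≈ 0.778.
p = a·p₁ + b·p₂ ≈ (-0.126, 0.241, 0.962); φ = arcsin(p_z) ≈ 74.22°, λ = atan2(p_y, p_x) ≈ 117.54°.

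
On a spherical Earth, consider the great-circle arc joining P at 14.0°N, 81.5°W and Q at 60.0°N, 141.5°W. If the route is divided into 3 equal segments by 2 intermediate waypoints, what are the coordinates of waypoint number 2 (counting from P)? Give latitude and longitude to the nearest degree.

≈ 48°N, 111°W

Write both endpoints as unit vectors p₁, p₂ with components (cos φ cos λ, cos φ sin λ, sin φ).
The central angle between the endpoints is δ = arccos(p₁·p₂) ≈ 1.102 rad (63.1°).
Interpolate at f = 2/3 with slerp weights a = sin((1−f)δ)/sin δ ≈ 0.403, b = sin(fδ)/sin δ ≈ 0.751.
p = a·p₁ + b·p₂ ≈ (-0.236, -0.620, 0.748); φ = arcsin(p_z) ≈ 48.42°, λ = atan2(p_y, p_x) ≈ -110.86°.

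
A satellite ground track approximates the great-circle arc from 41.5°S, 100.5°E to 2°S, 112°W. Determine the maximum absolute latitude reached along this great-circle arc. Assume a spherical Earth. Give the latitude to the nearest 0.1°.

The great circle lies in the plane with unit normal n̂ = (p₁ × p₂)/|p₁ × p₂|.
Here n̂_z ≈ +0.507; the vertex latitude is φ_max = arccos|n̂_z| ≈ 59.6°.

≈ 59.6°S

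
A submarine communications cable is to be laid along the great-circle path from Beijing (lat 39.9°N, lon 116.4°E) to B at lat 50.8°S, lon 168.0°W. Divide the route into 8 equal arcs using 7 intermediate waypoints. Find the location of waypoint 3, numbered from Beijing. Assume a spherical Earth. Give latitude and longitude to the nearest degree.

Write both endpoints as unit vectors p₁, p₂ with components (cos φ cos λ, cos φ sin λ, sin φ).
The central angle between the endpoints is δ = arccos(p₁·p₂) ≈ 1.957 rad (112.1°).
Interpolate at f = 3/8 with slerp weights a = sin((1−f)δ)/sin δ ≈ 1.015, b = sin(fδ)/sin δ ≈ 0.723.
p = a·p₁ + b·p₂ ≈ (-0.793, 0.602, 0.091); φ = arcsin(p_z) ≈ 5.21°, λ = atan2(p_y, p_x) ≈ 142.78°.

≈ lat 5°N, lon 143°E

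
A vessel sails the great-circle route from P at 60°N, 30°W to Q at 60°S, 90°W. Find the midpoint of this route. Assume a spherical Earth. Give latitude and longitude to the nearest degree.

≈ 0°N, 60°W

Convert each endpoint to a unit vector on the sphere (x = cos φ cos λ, y = cos φ sin λ, z = sin φ).
The central angle between the endpoints is δ = arccos(p₁·p₂) ≈ 2.246 rad (128.7°).
Interpolate at f = 1/2 with slerp weights a = sin((1−f)δ)/sin δ ≈ 1.155, b = sin(fδ)/sin δ ≈ 1.155.
p = a·p₁ + b·p₂ ≈ (0.500, -0.866, 0.000); φ = arcsin(p_z) ≈ 0.00°, λ = atan2(p_y, p_x) ≈ -60.00°.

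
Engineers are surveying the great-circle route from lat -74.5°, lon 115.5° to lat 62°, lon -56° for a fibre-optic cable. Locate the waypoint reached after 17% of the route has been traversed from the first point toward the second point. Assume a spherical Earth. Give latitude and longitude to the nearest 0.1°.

Write both endpoints as unit vectors p₁, p₂ with components (cos φ cos λ, cos φ sin λ, sin φ).
The central angle between the endpoints is δ = arccos(p₁·p₂) ≈ 2.917 rad (167.1°).
Interpolate at f = 0.17 with slerp weights a = sin((1−f)δ)/sin δ ≈ 2.964, b = sin(fδ)/sin δ ≈ 2.138.
p = a·p₁ + b·p₂ ≈ (0.220, -0.117, -0.968); φ = arcsin(p_z) ≈ -75.55°, λ = atan2(p_y, p_x) ≈ -28.02°.

≈ lat -75.6°, lon -28.0°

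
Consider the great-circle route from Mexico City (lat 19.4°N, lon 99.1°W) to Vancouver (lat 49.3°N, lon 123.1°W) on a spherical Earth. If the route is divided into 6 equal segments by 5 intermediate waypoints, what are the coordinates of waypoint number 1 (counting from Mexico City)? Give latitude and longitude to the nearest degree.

≈ lat 25°N, lon 102°W

From cos δ = sin φ₁ sin φ₂ + cos φ₁ cos φ₂ cos Δλ, the central angle is δ ≈ 0.620 rad (35.5°).
Interpolate at f = 1/6 with slerp weights a = sin((1−f)δ)/sin δ ≈ 0.850, b = sin(fδ)/sin δ ≈ 0.178.
p = a·p₁ + b·p₂ ≈ (-0.190, -0.889, 0.417); φ = arcsin(p_z) ≈ 24.65°, λ = atan2(p_y, p_x) ≈ -102.07°.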